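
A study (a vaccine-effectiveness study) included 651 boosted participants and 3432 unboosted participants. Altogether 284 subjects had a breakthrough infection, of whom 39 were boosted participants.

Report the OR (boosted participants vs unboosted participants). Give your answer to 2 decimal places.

boosted participants without the outcome: 651 − 39 = 612
unboosted participants with the outcome: 284 − 39 = 245
unboosted participants without the outcome: 3432 − 245 = 3187
odds, boosted participants = 39/612 = 0.0637
odds, unboosted participants = 245/3187 = 0.0769
OR = 0.0637 / 0.0769 = 0.83

OR = 0.83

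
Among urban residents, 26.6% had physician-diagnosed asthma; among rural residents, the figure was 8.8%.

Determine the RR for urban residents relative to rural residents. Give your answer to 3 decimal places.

RR = 0.2660 / 0.0880 = 3.023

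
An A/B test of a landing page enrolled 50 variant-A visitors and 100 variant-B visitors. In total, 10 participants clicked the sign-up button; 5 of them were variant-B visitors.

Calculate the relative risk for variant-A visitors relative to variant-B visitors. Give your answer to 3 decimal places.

variant-A visitors with the outcome: 10 − 5 = 5
variant-A visitors without the outcome: 50 − 5 = 45
variant-B visitors without the outcome: 100 − 5 = 95
risk, variant-A visitors = 5/50 = 0.1000
risk, variant-B visitors = 5/100 = 0.0500
RR = 0.1000 / 0.0500 = 2.000

RR ≈ 2.000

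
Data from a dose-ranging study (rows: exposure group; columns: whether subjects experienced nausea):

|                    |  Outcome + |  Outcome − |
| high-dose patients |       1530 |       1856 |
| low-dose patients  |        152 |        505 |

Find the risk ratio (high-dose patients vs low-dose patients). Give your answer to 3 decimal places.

RR: 1.953

risk, high-dose patients = 1530/3386 = 0.4519
risk, low-dose patients = 152/657 = 0.2314
RR = 0.4519 / 0.2314 = 1.953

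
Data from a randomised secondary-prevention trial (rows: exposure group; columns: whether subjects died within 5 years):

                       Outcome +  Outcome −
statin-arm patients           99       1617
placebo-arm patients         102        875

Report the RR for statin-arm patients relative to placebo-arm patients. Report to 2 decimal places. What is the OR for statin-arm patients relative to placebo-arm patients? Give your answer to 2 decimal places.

RR = 0.55; OR = 0.53

risk, statin-arm patients = 99/1716 = 0.0577
risk, placebo-arm patients = 102/977 = 0.1044
RR = 0.0577 / 0.1044 = 0.55
OR = (99 × 875) / (1617 × 102) = 86625/164934 ≈ 0.53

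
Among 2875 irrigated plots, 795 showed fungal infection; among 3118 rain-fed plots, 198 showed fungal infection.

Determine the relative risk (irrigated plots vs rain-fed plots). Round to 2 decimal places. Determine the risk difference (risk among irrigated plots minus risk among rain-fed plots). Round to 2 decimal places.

RR = 4.35; RD = 0.21

risk, irrigated plots = 795/2875 = 0.2765
risk, rain-fed plots = 198/3118 = 0.0635
RR = 0.2765 / 0.0635 = 4.35
risk difference = 0.2765 − 0.0635 = 0.21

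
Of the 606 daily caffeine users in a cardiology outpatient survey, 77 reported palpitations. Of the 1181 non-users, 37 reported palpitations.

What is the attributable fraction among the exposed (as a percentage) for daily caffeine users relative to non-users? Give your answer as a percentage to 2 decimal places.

75.34%

risk, daily caffeine users = 77/606 = 0.12706
risk, non-users = 37/1181 = 0.03133
AR% = (0.12706 − 0.03133) / 0.12706 = 0.7534 → 75.34%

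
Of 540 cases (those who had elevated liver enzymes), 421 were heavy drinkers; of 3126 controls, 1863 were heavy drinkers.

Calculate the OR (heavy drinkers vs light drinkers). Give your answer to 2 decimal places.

OR = (421 × 1263) / (1863 × 119) = 531723/221697 ≈ 2.40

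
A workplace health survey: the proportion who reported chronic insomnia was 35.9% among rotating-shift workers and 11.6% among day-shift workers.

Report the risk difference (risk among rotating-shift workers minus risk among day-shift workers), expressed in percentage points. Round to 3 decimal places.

24.300

risk difference = 0.3590 − 0.1160 = 0.2430 → 24.300 percentage points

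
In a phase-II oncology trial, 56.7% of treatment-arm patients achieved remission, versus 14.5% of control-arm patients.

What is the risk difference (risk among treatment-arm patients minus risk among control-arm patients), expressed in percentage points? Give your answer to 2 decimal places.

RD = 42.20

risk difference = 0.5670 − 0.1450 = 0.4220 → 42.20 percentage points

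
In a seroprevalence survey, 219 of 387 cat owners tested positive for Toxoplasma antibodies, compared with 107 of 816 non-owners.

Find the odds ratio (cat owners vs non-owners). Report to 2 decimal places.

OR = (219 × 709) / (168 × 107) = 155271/17976 ≈ 8.64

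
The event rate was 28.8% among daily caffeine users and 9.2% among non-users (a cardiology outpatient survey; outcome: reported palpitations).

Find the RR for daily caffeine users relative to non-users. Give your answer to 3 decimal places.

RR = 0.2880 / 0.0920 = 3.130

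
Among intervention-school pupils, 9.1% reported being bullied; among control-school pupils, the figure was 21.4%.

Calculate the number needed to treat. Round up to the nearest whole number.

NNT: 9

absolute risk difference = 0.123000
1 / 0.123000 = 8.130 → round up → 9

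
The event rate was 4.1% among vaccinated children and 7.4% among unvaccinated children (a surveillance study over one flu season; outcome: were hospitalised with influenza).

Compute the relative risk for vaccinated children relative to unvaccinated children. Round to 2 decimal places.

RR = 0.04100 / 0.07400 = 0.55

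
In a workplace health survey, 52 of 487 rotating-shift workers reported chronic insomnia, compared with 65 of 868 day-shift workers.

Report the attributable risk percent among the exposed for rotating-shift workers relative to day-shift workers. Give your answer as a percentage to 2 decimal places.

risk, rotating-shift workers = 52/487 = 0.1068
risk, day-shift workers = 65/868 = 0.0749
AR% = (0.1068 − 0.0749) / 0.1068 = 0.2987 → 29.87%

AR% = 29.87%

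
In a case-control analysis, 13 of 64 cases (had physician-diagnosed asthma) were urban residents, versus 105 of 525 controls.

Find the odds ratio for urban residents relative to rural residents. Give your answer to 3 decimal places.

odds, urban residents = 13/105 = 0.1238
odds, rural residents = 51/420 = 0.1214
OR = 0.1238 / 0.1214 = 1.020

OR ≈ 1.020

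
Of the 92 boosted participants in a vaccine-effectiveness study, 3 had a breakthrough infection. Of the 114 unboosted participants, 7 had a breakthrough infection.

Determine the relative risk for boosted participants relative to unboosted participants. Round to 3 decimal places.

RR = 0.531

risk, boosted participants = 3/92 = 0.03261
risk, unboosted participants = 7/114 = 0.06140
RR = 0.03261 / 0.06140 = 0.531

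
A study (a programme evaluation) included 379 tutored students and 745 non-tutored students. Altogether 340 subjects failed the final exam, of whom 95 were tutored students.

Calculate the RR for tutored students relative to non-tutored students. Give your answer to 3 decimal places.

RR ≈ 0.762

tutored students without the outcome: 379 − 95 = 284
non-tutored students with the outcome: 340 − 95 = 245
non-tutored students without the outcome: 745 − 245 = 500
risk, tutored students = 95/379 = 0.2507
risk, non-tutored students = 245/745 = 0.3289
RR = 0.2507 / 0.3289 = 0.762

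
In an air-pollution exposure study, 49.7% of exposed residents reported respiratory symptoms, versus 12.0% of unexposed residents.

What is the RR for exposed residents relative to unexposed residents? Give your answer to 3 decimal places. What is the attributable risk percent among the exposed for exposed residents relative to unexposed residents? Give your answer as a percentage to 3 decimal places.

RR = 4.142; AR% = 75.855%

RR = 0.4970 / 0.1200 = 4.142
AR% = (0.4970 − 0.1200) / 0.4970 = 0.7586 → 75.855%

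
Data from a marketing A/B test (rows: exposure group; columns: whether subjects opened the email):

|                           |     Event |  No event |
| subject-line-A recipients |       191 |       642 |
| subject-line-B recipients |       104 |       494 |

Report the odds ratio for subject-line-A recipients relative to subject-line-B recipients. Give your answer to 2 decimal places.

1.41

odds, subject-line-A recipients = 191/642 = 0.2975
odds, subject-line-B recipients = 104/494 = 0.2105
OR = 0.2975 / 0.2105 = 1.41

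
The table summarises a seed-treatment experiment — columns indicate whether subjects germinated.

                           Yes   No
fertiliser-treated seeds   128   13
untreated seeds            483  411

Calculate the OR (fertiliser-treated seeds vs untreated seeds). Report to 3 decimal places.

OR ≈ 8.378

odds, fertiliser-treated seeds = 128/13 = 9.8462
odds, untreated seeds = 483/411 = 1.1752
OR = 9.8462 / 1.1752 = 8.378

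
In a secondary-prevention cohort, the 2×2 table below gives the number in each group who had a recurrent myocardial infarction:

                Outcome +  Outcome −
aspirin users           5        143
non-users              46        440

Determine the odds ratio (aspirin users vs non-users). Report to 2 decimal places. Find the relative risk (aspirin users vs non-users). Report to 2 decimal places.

OR = (5 × 440) / (143 × 46) = 2200/6578 ≈ 0.33
risk, aspirin users = 5/148 = 0.03378
risk, non-users = 46/486 = 0.09465
RR = 0.03378 / 0.09465 = 0.36

OR = 0.33; RR = 0.36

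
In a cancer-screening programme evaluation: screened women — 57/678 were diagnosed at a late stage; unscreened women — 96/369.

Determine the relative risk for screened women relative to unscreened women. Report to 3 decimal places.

0.323

risk, screened women = 57/678 = 0.0841
risk, unscreened women = 96/369 = 0.2602
RR = 0.0841 / 0.2602 = 0.323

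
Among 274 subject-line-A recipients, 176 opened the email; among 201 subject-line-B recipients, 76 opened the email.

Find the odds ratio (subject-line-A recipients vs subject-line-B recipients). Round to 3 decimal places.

OR = (176 × 125) / (98 × 76) = 22000/7448 ≈ 2.954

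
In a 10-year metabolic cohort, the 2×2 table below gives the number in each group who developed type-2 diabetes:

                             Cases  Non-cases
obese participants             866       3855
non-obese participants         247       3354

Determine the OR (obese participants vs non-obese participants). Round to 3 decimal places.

OR = (866 × 3354) / (3855 × 247) = 2904564/952185 ≈ 3.050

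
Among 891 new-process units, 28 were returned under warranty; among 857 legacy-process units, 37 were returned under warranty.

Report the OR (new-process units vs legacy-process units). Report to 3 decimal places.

OR = (28 × 820) / (863 × 37) = 22960/31931 ≈ 0.719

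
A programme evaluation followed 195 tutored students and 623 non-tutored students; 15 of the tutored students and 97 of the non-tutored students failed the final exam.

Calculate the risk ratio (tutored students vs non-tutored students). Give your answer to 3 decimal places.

RR: 0.494

risk, tutored students = 15/195 = 0.0769
risk, non-tutored students = 97/623 = 0.1557
RR = 0.0769 / 0.1557 = 0.494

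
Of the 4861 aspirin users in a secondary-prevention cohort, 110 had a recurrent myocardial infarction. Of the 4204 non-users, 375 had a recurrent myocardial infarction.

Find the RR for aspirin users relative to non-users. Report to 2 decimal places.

risk, aspirin users = 110/4861 = 0.02263
risk, non-users = 375/4204 = 0.08920
RR = 0.02263 / 0.08920 = 0.25

RR = 0.25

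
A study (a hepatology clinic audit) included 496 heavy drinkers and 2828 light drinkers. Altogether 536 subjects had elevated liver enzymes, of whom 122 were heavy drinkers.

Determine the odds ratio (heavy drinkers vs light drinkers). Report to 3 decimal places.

heavy drinkers without the outcome: 496 − 122 = 374
light drinkers with the outcome: 536 − 122 = 414
light drinkers without the outcome: 2828 − 414 = 2414
odds, heavy drinkers = 122/374 = 0.3262
odds, light drinkers = 414/2414 = 0.1715
OR = 0.3262 / 0.1715 = 1.902

1.902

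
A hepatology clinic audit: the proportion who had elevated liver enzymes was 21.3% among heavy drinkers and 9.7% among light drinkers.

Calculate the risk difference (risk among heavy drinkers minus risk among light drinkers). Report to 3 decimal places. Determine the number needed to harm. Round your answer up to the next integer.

RD = 0.116; NNH = 9

risk difference = 0.2130 − 0.0970 = 0.116
absolute risk difference = 0.116000
1 / 0.116000 = 8.621 → round up → 9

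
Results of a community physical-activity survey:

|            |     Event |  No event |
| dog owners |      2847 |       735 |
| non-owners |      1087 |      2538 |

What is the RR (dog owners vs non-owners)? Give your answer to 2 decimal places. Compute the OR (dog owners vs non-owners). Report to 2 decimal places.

RR = 2.65; OR = 9.04

risk, dog owners = 2847/3582 = 0.7948
risk, non-owners = 1087/3625 = 0.2999
RR = 0.7948 / 0.2999 = 2.65
OR = (2847 × 2538) / (735 × 1087) = 7225686/798945 ≈ 9.04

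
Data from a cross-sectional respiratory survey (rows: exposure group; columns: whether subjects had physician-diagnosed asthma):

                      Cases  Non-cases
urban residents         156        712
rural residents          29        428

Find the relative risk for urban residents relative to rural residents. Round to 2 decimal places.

risk, urban residents = 156/868 = 0.1797
risk, rural residents = 29/457 = 0.0635
RR = 0.1797 / 0.0635 = 2.83

RR = 2.83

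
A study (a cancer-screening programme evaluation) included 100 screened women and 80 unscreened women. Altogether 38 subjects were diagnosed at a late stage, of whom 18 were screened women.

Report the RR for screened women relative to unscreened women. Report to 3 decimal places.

screened women without the outcome: 100 − 18 = 82
unscreened women with the outcome: 38 − 18 = 20
unscreened women without the outcome: 80 − 20 = 60
risk, screened women = 18/100 = 0.1800
risk, unscreened women = 20/80 = 0.2500
RR = 0.1800 / 0.2500 = 0.720

0.720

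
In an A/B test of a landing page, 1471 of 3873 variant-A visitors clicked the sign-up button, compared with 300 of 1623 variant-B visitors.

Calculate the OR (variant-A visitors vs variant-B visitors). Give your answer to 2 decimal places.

odds, variant-A visitors = 1471/2402 = 0.6124
odds, variant-B visitors = 300/1323 = 0.2268
OR = 0.6124 / 0.2268 = 2.70

OR = 2.70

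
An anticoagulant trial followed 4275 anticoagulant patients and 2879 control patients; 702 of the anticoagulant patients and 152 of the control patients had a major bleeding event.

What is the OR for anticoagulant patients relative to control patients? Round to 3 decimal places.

OR = (702 × 2727) / (3573 × 152) = 1914354/543096 ≈ 3.525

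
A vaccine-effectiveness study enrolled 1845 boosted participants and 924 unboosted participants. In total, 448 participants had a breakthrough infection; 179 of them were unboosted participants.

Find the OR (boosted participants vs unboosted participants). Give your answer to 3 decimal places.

boosted participants with the outcome: 448 − 179 = 269
boosted participants without the outcome: 1845 − 269 = 1576
unboosted participants without the outcome: 924 − 179 = 745
OR = (269 × 745) / (1576 × 179) = 200405/282104 ≈ 0.710

0.710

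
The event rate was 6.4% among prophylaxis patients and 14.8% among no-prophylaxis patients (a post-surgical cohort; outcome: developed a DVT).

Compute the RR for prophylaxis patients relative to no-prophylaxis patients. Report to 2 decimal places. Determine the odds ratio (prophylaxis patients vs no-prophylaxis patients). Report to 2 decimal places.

RR = 0.0640 / 0.1480 = 0.43
odds, prophylaxis patients = 0.0640/0.9360 = 0.0684
odds, no-prophylaxis patients = 0.1480/0.8520 = 0.1737
OR = 0.0684 / 0.1737 = 0.39

RR = 0.43; OR = 0.39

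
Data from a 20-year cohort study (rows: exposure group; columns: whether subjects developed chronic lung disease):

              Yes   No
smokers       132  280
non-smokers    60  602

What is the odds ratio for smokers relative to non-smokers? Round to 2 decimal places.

odds, smokers = 132/280 = 0.4714
odds, non-smokers = 60/602 = 0.0997
OR = 0.4714 / 0.0997 = 4.73

4.73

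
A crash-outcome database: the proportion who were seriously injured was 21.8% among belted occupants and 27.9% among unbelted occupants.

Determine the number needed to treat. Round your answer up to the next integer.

absolute risk difference = 0.061000
1 / 0.061000 = 16.393 → round up → 17

NNT = 17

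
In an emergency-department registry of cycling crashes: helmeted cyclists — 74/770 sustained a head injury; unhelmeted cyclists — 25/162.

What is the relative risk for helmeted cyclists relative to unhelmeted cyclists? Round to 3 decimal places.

0.623

risk, helmeted cyclists = 74/770 = 0.0961
risk, unhelmeted cyclists = 25/162 = 0.1543
RR = 0.0961 / 0.1543 = 0.623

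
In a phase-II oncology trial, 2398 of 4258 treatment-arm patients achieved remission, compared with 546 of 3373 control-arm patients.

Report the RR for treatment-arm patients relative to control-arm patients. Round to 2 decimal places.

3.48

risk, treatment-arm patients = 2398/4258 = 0.5632
risk, control-arm patients = 546/3373 = 0.1619
RR = 0.5632 / 0.1619 = 3.48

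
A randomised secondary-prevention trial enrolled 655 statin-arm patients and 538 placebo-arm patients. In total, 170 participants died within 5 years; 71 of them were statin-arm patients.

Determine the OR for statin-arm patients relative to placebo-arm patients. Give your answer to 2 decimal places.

statin-arm patients without the outcome: 655 − 71 = 584
placebo-arm patients with the outcome: 170 − 71 = 99
placebo-arm patients without the outcome: 538 − 99 = 439
OR = (71 × 439) / (584 × 99) = 31169/57816 ≈ 0.54

0.54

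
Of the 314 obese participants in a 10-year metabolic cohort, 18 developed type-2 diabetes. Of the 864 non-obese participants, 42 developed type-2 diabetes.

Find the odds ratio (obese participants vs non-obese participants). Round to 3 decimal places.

OR: 1.190

odds, obese participants = 18/296 = 0.06081
odds, non-obese participants = 42/822 = 0.05109
OR = 0.06081 / 0.05109 = 1.190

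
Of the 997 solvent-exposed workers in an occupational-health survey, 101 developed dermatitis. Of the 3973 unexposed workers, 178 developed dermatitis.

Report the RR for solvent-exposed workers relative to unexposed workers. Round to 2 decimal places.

2.26

risk, solvent-exposed workers = 101/997 = 0.10130
risk, unexposed workers = 178/3973 = 0.04480
RR = 0.10130 / 0.04480 = 2.26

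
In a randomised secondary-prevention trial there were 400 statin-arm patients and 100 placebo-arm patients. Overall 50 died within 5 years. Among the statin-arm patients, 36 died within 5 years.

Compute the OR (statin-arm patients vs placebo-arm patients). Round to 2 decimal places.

OR: 0.61

statin-arm patients without the outcome: 400 − 36 = 364
placebo-arm patients with the outcome: 50 − 36 = 14
placebo-arm patients without the outcome: 100 − 14 = 86
OR = (36 × 86) / (364 × 14) = 3096/5096 ≈ 0.61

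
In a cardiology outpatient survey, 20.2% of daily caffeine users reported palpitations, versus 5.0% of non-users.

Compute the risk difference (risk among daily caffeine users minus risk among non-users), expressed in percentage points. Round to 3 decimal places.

risk difference = 0.2020 − 0.0500 = 0.1520 → 15.200 percentage points

RD = 15.200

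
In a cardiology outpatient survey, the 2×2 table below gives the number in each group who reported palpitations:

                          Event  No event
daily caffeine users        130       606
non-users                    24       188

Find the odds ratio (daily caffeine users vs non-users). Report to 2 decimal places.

OR ≈ 1.68

odds, daily caffeine users = 130/606 = 0.2145
odds, non-users = 24/188 = 0.1277
OR = 0.2145 / 0.1277 = 1.68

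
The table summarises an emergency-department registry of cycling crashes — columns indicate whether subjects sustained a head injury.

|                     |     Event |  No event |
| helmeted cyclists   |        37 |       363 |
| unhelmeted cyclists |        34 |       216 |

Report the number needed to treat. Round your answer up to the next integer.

risk, helmeted cyclists = 37/400 = 0.092500
risk, unhelmeted cyclists = 34/250 = 0.136000
absolute risk difference = 0.043500
1 / 0.043500 = 22.989 → round up → 23

23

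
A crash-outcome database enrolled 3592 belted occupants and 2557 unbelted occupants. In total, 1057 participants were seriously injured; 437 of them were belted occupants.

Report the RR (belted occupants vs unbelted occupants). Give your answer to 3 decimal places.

belted occupants without the outcome: 3592 − 437 = 3155
unbelted occupants with the outcome: 1057 − 437 = 620
unbelted occupants without the outcome: 2557 − 620 = 1937
risk, belted occupants = 437/3592 = 0.1217
risk, unbelted occupants = 620/2557 = 0.2425
RR = 0.1217 / 0.2425 = 0.502

RR ≈ 0.502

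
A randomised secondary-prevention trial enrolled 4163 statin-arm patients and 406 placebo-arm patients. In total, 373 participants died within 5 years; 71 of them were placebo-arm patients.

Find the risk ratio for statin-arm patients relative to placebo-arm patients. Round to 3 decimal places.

0.415

statin-arm patients with the outcome: 373 − 71 = 302
statin-arm patients without the outcome: 4163 − 302 = 3861
placebo-arm patients without the outcome: 406 − 71 = 335
risk, statin-arm patients = 302/4163 = 0.0725
risk, placebo-arm patients = 71/406 = 0.1749
RR = 0.0725 / 0.1749 = 0.415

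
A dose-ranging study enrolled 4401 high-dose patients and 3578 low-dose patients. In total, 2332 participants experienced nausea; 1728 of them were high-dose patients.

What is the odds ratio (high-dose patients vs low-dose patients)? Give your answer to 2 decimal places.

3.18

high-dose patients without the outcome: 4401 − 1728 = 2673
low-dose patients with the outcome: 2332 − 1728 = 604
low-dose patients without the outcome: 3578 − 604 = 2974
OR = (1728 × 2974) / (2673 × 604) = 5139072/1614492 ≈ 3.18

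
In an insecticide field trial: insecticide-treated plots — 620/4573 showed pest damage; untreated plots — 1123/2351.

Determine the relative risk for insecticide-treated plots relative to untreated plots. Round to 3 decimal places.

risk, insecticide-treated plots = 620/4573 = 0.1356
risk, untreated plots = 1123/2351 = 0.4777
RR = 0.1356 / 0.4777 = 0.284

0.284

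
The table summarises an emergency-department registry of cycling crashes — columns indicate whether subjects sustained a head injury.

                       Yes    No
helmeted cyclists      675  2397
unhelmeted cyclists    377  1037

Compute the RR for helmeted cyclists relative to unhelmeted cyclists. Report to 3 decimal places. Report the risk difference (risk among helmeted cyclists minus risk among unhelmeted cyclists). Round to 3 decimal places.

risk, helmeted cyclists = 675/3072 = 0.2197
risk, unhelmeted cyclists = 377/1414 = 0.2666
RR = 0.2197 / 0.2666 = 0.824
risk difference = 0.2197 − 0.2666 = -0.047

RR = 0.824; RD = -0.047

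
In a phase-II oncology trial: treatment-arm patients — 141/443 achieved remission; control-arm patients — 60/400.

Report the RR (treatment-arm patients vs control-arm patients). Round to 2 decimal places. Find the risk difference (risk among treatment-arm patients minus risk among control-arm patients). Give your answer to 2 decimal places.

risk, treatment-arm patients = 141/443 = 0.3183
risk, control-arm patients = 60/400 = 0.1500
RR = 0.3183 / 0.1500 = 2.12
risk difference = 0.3183 − 0.1500 = 0.17

RR = 2.12; RD = 0.17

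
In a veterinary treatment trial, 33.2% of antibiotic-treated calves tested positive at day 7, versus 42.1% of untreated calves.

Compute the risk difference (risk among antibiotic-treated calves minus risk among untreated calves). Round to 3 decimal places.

risk difference = 0.3320 − 0.4210 = -0.089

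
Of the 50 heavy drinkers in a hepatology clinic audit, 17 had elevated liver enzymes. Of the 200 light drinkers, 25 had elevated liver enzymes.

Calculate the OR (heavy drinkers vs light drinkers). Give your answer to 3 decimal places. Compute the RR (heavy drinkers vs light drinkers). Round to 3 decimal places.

OR = (17 × 175) / (33 × 25) = 2975/825 ≈ 3.606
risk, heavy drinkers = 17/50 = 0.3400
risk, light drinkers = 25/200 = 0.1250
RR = 0.3400 / 0.1250 = 2.720

OR = 3.606; RR = 2.720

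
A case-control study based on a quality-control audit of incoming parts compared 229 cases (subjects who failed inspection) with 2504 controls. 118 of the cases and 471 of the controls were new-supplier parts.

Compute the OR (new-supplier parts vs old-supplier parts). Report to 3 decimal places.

OR = (118 × 2033) / (471 × 111) = 239894/52281 ≈ 4.589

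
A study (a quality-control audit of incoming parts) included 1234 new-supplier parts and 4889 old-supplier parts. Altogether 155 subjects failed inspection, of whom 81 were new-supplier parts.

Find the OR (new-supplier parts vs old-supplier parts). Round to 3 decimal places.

4.571

new-supplier parts without the outcome: 1234 − 81 = 1153
old-supplier parts with the outcome: 155 − 81 = 74
old-supplier parts without the outcome: 4889 − 74 = 4815
OR = (81 × 4815) / (1153 × 74) = 390015/85322 ≈ 4.571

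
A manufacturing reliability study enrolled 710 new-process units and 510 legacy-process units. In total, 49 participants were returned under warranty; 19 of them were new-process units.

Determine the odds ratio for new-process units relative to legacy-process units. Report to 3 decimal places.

new-process units without the outcome: 710 − 19 = 691
legacy-process units with the outcome: 49 − 19 = 30
legacy-process units without the outcome: 510 − 30 = 480
odds, new-process units = 19/691 = 0.02750
odds, legacy-process units = 30/480 = 0.06250
OR = 0.02750 / 0.06250 = 0.440

0.440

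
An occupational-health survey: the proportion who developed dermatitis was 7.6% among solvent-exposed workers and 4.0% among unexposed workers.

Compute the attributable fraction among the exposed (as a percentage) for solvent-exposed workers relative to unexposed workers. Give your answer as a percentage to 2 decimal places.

AR% = (0.07600 − 0.04000) / 0.07600 = 0.4737 → 47.37%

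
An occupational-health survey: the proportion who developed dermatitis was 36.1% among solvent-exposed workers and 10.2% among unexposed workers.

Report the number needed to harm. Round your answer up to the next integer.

absolute risk difference = 0.259000
1 / 0.259000 = 3.861 → round up → 4

NNH = 4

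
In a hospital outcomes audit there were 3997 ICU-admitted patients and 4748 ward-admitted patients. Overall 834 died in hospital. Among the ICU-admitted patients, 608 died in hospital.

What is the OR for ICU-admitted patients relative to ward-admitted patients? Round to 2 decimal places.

ICU-admitted patients without the outcome: 3997 − 608 = 3389
ward-admitted patients with the outcome: 834 − 608 = 226
ward-admitted patients without the outcome: 4748 − 226 = 4522
odds, ICU-admitted patients = 608/3389 = 0.17940
odds, ward-admitted patients = 226/4522 = 0.04998
OR = 0.17940 / 0.04998 = 3.59

3.59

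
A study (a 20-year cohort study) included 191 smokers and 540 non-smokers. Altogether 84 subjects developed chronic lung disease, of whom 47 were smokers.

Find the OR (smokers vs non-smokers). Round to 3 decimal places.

smokers without the outcome: 191 − 47 = 144
non-smokers with the outcome: 84 − 47 = 37
non-smokers without the outcome: 540 − 37 = 503
OR = (47 × 503) / (144 × 37) = 23641/5328 ≈ 4.437

OR = 4.437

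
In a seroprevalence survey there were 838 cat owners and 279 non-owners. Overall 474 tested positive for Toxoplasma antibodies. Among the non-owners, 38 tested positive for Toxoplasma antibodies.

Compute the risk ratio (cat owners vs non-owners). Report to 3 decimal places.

cat owners with the outcome: 474 − 38 = 436
cat owners without the outcome: 838 − 436 = 402
non-owners without the outcome: 279 − 38 = 241
risk, cat owners = 436/838 = 0.5203
risk, non-owners = 38/279 = 0.1362
RR = 0.5203 / 0.1362 = 3.820

3.820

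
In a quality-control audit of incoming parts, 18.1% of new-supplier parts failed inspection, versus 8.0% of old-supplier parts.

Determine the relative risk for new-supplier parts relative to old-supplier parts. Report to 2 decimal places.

RR = 0.1810 / 0.0800 = 2.26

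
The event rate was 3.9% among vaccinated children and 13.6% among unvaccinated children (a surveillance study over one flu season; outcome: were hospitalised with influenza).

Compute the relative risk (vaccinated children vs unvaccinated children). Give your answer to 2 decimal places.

RR = 0.03900 / 0.13600 = 0.29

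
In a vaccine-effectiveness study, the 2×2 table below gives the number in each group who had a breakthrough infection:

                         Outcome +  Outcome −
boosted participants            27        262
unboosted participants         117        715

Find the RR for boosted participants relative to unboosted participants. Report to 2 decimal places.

risk, boosted participants = 27/289 = 0.0934
risk, unboosted participants = 117/832 = 0.1406
RR = 0.0934 / 0.1406 = 0.66

RR: 0.66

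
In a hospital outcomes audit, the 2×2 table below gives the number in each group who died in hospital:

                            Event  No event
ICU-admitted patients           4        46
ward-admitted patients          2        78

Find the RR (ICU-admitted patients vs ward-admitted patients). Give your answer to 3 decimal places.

risk, ICU-admitted patients = 4/50 = 0.08000
risk, ward-admitted patients = 2/80 = 0.02500
RR = 0.08000 / 0.02500 = 3.200

3.200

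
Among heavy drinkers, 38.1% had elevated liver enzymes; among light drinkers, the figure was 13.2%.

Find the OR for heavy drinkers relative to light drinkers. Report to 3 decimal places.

OR ≈ 4.047

odds, heavy drinkers = 0.3810/0.6190 = 0.6155
odds, light drinkers = 0.1320/0.8680 = 0.1521
OR = 0.6155 / 0.1521 = 4.047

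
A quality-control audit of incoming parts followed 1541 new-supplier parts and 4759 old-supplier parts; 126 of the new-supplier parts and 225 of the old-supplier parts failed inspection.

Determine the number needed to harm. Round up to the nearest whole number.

29

risk, new-supplier parts = 126/1541 = 0.081765
risk, old-supplier parts = 225/4759 = 0.047279
absolute risk difference = 0.034486
1 / 0.034486 = 28.997 → round up → 29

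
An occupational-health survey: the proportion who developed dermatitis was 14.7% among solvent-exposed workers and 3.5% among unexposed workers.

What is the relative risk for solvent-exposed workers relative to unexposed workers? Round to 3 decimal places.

RR = 0.14700 / 0.03500 = 4.200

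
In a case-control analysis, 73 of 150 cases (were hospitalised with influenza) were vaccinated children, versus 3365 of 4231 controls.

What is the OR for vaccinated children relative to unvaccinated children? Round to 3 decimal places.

odds, vaccinated children = 73/3365 = 0.02169
odds, unvaccinated children = 77/866 = 0.08891
OR = 0.02169 / 0.08891 = 0.244

0.244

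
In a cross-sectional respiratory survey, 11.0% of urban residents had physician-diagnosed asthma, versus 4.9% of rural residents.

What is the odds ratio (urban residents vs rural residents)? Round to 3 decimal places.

2.399

odds, urban residents = 0.11000/0.89000 = 0.12360
odds, rural residents = 0.04900/0.95100 = 0.05152
OR = 0.12360 / 0.05152 = 2.399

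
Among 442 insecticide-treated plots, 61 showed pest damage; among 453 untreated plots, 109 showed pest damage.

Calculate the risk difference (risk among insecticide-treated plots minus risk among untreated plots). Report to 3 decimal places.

risk, insecticide-treated plots = 61/442 = 0.1380
risk, untreated plots = 109/453 = 0.2406
risk difference = 0.1380 − 0.2406 = -0.103

RD = -0.103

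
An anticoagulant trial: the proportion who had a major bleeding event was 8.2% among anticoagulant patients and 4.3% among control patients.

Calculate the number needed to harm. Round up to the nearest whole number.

absolute risk difference = 0.039000
1 / 0.039000 = 25.641 → round up → 26

NNH: 26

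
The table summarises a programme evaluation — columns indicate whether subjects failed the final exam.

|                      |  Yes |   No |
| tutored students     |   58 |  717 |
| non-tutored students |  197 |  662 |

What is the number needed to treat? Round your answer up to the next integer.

7

risk, tutored students = 58/775 = 0.074839
risk, non-tutored students = 197/859 = 0.229336
absolute risk difference = 0.154498
1 / 0.154498 = 6.473 → round up → 7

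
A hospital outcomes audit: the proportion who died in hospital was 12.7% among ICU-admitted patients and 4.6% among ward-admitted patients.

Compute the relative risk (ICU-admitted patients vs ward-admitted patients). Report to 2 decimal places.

RR = 0.12700 / 0.04600 = 2.76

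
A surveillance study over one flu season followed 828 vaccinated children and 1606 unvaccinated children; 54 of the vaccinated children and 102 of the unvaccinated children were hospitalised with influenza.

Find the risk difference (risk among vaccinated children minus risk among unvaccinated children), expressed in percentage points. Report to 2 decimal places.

risk, vaccinated children = 54/828 = 0.0652
risk, unvaccinated children = 102/1606 = 0.0635
risk difference = 0.0652 − 0.0635 = 0.0017 → 0.17 percentage points

0.17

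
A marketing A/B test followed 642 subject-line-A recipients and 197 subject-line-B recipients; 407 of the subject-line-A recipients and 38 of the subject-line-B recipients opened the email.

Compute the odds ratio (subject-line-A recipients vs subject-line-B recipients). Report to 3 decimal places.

OR = (407 × 159) / (235 × 38) = 64713/8930 ≈ 7.247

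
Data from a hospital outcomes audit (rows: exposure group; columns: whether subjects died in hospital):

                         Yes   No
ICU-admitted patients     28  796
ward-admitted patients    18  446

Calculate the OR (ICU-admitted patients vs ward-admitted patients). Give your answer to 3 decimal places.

OR = (28 × 446) / (796 × 18) = 12488/14328 ≈ 0.872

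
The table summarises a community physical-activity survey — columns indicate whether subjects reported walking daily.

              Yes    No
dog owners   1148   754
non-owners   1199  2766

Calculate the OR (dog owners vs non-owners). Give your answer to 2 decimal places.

3.51

odds, dog owners = 1148/754 = 1.5225
odds, non-owners = 1199/2766 = 0.4335
OR = 1.5225 / 0.4335 = 3.51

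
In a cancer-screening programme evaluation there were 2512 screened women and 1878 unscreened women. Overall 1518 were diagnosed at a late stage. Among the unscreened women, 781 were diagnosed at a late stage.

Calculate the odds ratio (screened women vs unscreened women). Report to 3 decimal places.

screened women with the outcome: 1518 − 781 = 737
screened women without the outcome: 2512 − 737 = 1775
unscreened women without the outcome: 1878 − 781 = 1097
odds, screened women = 737/1775 = 0.4152
odds, unscreened women = 781/1097 = 0.7119
OR = 0.4152 / 0.7119 = 0.583

OR: 0.583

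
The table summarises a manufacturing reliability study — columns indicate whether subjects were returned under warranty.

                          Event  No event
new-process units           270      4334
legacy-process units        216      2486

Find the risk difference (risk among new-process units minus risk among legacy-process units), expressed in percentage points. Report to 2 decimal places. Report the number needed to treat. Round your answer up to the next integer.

RD = -2.13; NNT = 47

risk, new-process units = 270/4604 = 0.0586
risk, legacy-process units = 216/2702 = 0.0799
risk difference = 0.0586 − 0.0799 = -0.0213 → -2.13 percentage points
absolute risk difference = 0.021296
1 / 0.021296 = 46.957 → round up → 47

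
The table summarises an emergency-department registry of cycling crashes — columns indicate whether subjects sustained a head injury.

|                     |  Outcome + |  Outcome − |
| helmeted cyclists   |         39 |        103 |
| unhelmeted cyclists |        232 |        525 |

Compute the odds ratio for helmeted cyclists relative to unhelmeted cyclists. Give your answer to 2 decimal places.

odds, helmeted cyclists = 39/103 = 0.3786
odds, unhelmeted cyclists = 232/525 = 0.4419
OR = 0.3786 / 0.4419 = 0.86

OR: 0.86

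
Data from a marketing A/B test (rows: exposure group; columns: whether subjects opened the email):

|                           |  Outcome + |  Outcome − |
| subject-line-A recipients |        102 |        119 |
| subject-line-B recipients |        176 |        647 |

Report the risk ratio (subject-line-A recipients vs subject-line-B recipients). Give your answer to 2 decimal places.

RR: 2.16

risk, subject-line-A recipients = 102/221 = 0.4615
risk, subject-line-B recipients = 176/823 = 0.2139
RR = 0.4615 / 0.2139 = 2.16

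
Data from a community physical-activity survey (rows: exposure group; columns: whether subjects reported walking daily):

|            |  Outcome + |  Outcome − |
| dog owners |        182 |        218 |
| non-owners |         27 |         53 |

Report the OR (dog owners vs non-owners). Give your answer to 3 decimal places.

odds, dog owners = 182/218 = 0.8349
odds, non-owners = 27/53 = 0.5094
OR = 0.8349 / 0.5094 = 1.639

OR = 1.639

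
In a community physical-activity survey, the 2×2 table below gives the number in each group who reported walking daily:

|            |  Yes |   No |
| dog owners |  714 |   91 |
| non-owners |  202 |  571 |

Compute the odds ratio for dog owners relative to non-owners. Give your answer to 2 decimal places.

odds, dog owners = 714/91 = 7.8462
odds, non-owners = 202/571 = 0.3538
OR = 7.8462 / 0.3538 = 22.18

22.18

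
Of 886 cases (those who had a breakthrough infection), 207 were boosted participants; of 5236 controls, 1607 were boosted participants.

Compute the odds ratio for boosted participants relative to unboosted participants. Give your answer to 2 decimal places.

odds, boosted participants = 207/1607 = 0.1288
odds, unboosted participants = 679/3629 = 0.1871
OR = 0.1288 / 0.1871 = 0.69

0.69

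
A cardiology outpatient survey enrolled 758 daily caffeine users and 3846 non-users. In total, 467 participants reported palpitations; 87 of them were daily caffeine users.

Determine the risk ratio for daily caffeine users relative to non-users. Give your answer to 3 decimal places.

1.162

daily caffeine users without the outcome: 758 − 87 = 671
non-users with the outcome: 467 − 87 = 380
non-users without the outcome: 3846 − 380 = 3466
risk, daily caffeine users = 87/758 = 0.1148
risk, non-users = 380/3846 = 0.0988
RR = 0.1148 / 0.0988 = 1.162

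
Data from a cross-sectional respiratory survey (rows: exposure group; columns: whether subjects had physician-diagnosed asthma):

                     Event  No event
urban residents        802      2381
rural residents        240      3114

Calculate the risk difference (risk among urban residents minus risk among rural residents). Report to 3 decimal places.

risk, urban residents = 802/3183 = 0.2520
risk, rural residents = 240/3354 = 0.0716
risk difference = 0.2520 − 0.0716 = 0.180

0.180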